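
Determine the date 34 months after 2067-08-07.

June 7, 2070

Adding 34 months from August 7, 2067.
month 8 + 34 = 42, which is month 6 of year 2070 → June 2070.
Day 7 is valid in June, giving June 7, 2070.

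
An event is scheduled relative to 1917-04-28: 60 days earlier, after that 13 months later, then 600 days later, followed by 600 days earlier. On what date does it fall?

Subtracting 60 days from April 28, 1917:
Going back 28 days from April 28, 1917 reaches the end of the previous month; 60 − 28 = 32 left.
March 1917 has 31 days: 32 − 31 = 1 left.
February 1917 has 28 days; 28 − 1 = 27 → February 27, 1917.
Adding 13 months from February 27, 1917:
month 2 + 13 = 15, which is month 3 of year 1918 → March 1918.
Day 27 is valid in March, giving March 27, 1918.
Counting forward 600 days from March 27, 1918:
March has 31 days, so 31 − 27 = 4 days remain after March 27, 1918; 600 − 4 = 596 left.
April 1918 has 30 days: 596 − 30 = 566 left.
May 1918 has 31 days: 566 − 31 = 535 left.
June 1918 has 30 days: 535 − 30 = 505 left.
July 1918 has 31 days: 505 − 31 = 474 left.
August 1918 has 31 days: 474 − 31 = 443 left.
September 1918 has 30 days: 443 − 30 = 413 left.
October 1918 has 31 days: 413 − 31 = 382 left.
November 1918 has 30 days: 382 − 30 = 352 left.
December 1918 has 31 days: 352 − 31 = 321 left.
January 1919 has 31 days: 321 − 31 = 290 left.
February 1919 has 28 days (1919 is not a leap year): 290 − 28 = 262 left.
March 1919 has 31 days: 262 − 31 = 231 left.
April 1919 has 30 days: 231 − 30 = 201 left.
May 1919 has 31 days: 201 − 31 = 170 left.
June 1919 has 30 days: 170 − 30 = 140 left.
July 1919 has 31 days: 140 − 31 = 109 left.
August 1919 has 31 days: 109 − 31 = 78 left.
September 1919 has 30 days: 78 − 30 = 48 left.
October 1919 has 31 days: 48 − 31 = 17 left.
17 days into November 1919 → November 17, 1919.
Counting back 600 days from November 17, 1919:
Going back 17 days from November 17, 1919 reaches the end of the previous month; 600 − 17 = 583 left.
October 1919 has 31 days: 583 − 31 = 552 left.
September 1919 has 30 days: 552 − 30 = 522 left.
August 1919 has 31 days: 522 − 31 = 491 left.
July 1919 has 31 days: 491 − 31 = 460 left.
June 1919 has 30 days: 460 − 30 = 430 left.
May 1919 has 31 days: 430 − 31 = 399 left.
April 1919 has 30 days: 399 − 30 = 369 left.
March 1919 has 31 days: 369 − 31 = 338 left.
February 1919 has 28 days (1919 is not a leap year): 338 − 28 = 310 left.
January 1919 has 31 days: 310 − 31 = 279 left.
December 1918 has 31 days: 279 − 31 = 248 left.
November 1918 has 30 days: 248 − 30 = 218 left.
October 1918 has 31 days: 218 − 31 = 187 left.
September 1918 has 30 days: 187 − 30 = 157 left.
August 1918 has 31 days: 157 − 31 = 126 left.
July 1918 has 31 days: 126 − 31 = 95 left.
June 1918 has 30 days: 95 − 30 = 65 left.
May 1918 has 31 days: 65 − 31 = 34 left.
April 1918 has 30 days: 34 − 30 = 4 left.
March 1918 has 31 days; 31 − 4 = 27 → March 27, 1918.

March 27, 1918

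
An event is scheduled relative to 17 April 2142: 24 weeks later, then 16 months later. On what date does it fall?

February 2, 2144

Advancing 24 weeks (= 168 days) from April 17, 2142:
April has 30 days, so 30 − 17 = 13 days remain after April 17, 2142; 168 − 13 = 155 left.
May 2142 has 31 days: 155 − 31 = 124 left.
June 2142 has 30 days: 124 − 30 = 94 left.
July 2142 has 31 days: 94 − 31 = 63 left.
August 2142 has 31 days: 63 − 31 = 32 left.
September 2142 has 30 days: 32 − 30 = 2 left.
2 days into October 2142 → October 2, 2142.
Adding 16 months from October 2, 2142:
month 10 + 16 = 26, which is month 2 of year 2144 → February 2144.
Day 2 is valid in February, giving February 2, 2144.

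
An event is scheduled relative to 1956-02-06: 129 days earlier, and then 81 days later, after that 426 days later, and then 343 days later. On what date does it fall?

January 27, 1958

Going back 129 days from February 6, 1956:
Going back 6 days from February 6, 1956 reaches the end of the previous month; 129 − 6 = 123 left.
January 1956 has 31 days: 123 − 31 = 92 left.
December 1955 has 31 days: 92 − 31 = 61 left.
November 1955 has 30 days: 61 − 30 = 31 left.
October 1955 has 31 days: 31 − 31 = 0 left.
September 1955 has 30 days; 30 − 0 = 30 → September 30, 1955.
Advancing 81 days from September 30, 1955:
September has 30 days, so 30 − 30 = 0 days remain after September 30, 1955; 81 − 0 = 81 left.
October 1955 has 31 days: 81 − 31 = 50 left.
November 1955 has 30 days: 50 − 30 = 20 left.
20 days into December 1955 → December 20, 1955.
Adding 426 days from December 20, 1955:
December has 31 days, so 31 − 20 = 11 days remain after December 20, 1955; 426 − 11 = 415 left.
January 1956 has 31 days: 415 − 31 = 384 left.
February 1956 has 29 days (1956 is a leap year): 384 − 29 = 355 left.
March 1956 has 31 days: 355 − 31 = 324 left.
April 1956 has 30 days: 324 − 30 = 294 left.
May 1956 has 31 days: 294 − 31 = 263 left.
June 1956 has 30 days: 263 − 30 = 233 left.
July 1956 has 31 days: 233 − 31 = 202 left.
August 1956 has 31 days: 202 − 31 = 171 left.
September 1956 has 30 days: 171 − 30 = 141 left.
October 1956 has 31 days: 141 − 31 = 110 left.
November 1956 has 30 days: 110 − 30 = 80 left.
December 1956 has 31 days: 80 − 31 = 49 left.
January 1957 has 31 days: 49 − 31 = 18 left.
18 days into February 1957 → February 18, 1957.
Counting forward 343 days from February 18, 1957:
February has 28 days, so 28 − 18 = 10 days remain after February 18, 1957; 343 − 10 = 333 left.
March 1957 has 31 days: 333 − 31 = 302 left.
April 1957 has 30 days: 302 − 30 = 272 left.
May 1957 has 31 days: 272 − 31 = 241 left.
June 1957 has 30 days: 241 − 30 = 211 left.
July 1957 has 31 days: 211 − 31 = 180 left.
August 1957 has 31 days: 180 − 31 = 149 left.
September 1957 has 30 days: 149 − 30 = 119 left.
October 1957 has 31 days: 119 − 31 = 88 left.
November 1957 has 30 days: 88 − 30 = 58 left.
December 1957 has 31 days: 58 − 31 = 27 left.
27 days into January 1958 → January 27, 1958.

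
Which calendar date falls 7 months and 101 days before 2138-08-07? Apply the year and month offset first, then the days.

September 28, 2137

Counting back 7 months and 101 days from August 7, 2138: first the month/year part, then the days.
month 8 − 7 = 1 → January 2138.
Day 7 is valid in January, giving January 7, 2138.
Now subtract 101 days from January 7, 2138.
Going back 7 days from January 7, 2138 reaches the end of the previous month; 101 − 7 = 94 left.
December 2137 has 31 days: 94 − 31 = 63 left.
November 2137 has 30 days: 63 − 30 = 33 left.
October 2137 has 31 days: 33 − 31 = 2 left.
September 2137 has 30 days; 30 − 2 = 28 → September 28, 2137.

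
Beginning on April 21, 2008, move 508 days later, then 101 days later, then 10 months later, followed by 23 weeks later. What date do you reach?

March 31, 2011

Advancing 508 days from April 21, 2008:
April has 30 days, so 30 − 21 = 9 days remain after April 21, 2008; 508 − 9 = 499 left.
May 2008 has 31 days: 499 − 31 = 468 left.
June 2008 has 30 days: 468 − 30 = 438 left.
July 2008 has 31 days: 438 − 31 = 407 left.
August 2008 has 31 days: 407 − 31 = 376 left.
September 2008 has 30 days: 376 − 30 = 346 left.
October 2008 has 31 days: 346 − 31 = 315 left.
November 2008 has 30 days: 315 − 30 = 285 left.
December 2008 has 31 days: 285 − 31 = 254 left.
January 2009 has 31 days: 254 − 31 = 223 left.
February 2009 has 28 days (2009 is not a leap year): 223 − 28 = 195 left.
March 2009 has 31 days: 195 − 31 = 164 left.
April 2009 has 30 days: 164 − 30 = 134 left.
May 2009 has 31 days: 134 − 31 = 103 left.
June 2009 has 30 days: 103 − 30 = 73 left.
July 2009 has 31 days: 73 − 31 = 42 left.
August 2009 has 31 days: 42 − 31 = 11 left.
11 days into September 2009 → September 11, 2009.
Advancing 101 days from September 11, 2009:
September has 30 days, so 30 − 11 = 19 days remain after September 11, 2009; 101 − 19 = 82 left.
October 2009 has 31 days: 82 − 31 = 51 left.
November 2009 has 30 days: 51 − 30 = 21 left.
21 days into December 2009 → December 21, 2009.
Counting forward 10 months from December 21, 2009:
month 12 + 10 = 22, which is month 10 of year 2010 → October 2010.
Day 21 is valid in October, giving October 21, 2010.
Advancing 23 weeks (= 161 days) from October 21, 2010:
October has 31 days, so 31 − 21 = 10 days remain after October 21, 2010; 161 − 10 = 151 left.
November 2010 has 30 days: 151 − 30 = 121 left.
December 2010 has 31 days: 121 − 31 = 90 left.
January 2011 has 31 days: 90 − 31 = 59 left.
February 2011 has 28 days (2011 is not a leap year): 59 − 28 = 31 left.
31 days into March 2011 → March 31, 2011.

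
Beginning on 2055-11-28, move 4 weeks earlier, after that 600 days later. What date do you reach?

June 22, 2057

Subtracting 4 weeks (= 28 days) from November 28, 2055:
Going back 28 days from November 28, 2055 reaches the end of the previous month; 28 − 28 = 0 left.
October 2055 has 31 days; 31 − 0 = 31 → October 31, 2055.
Counting forward 600 days from October 31, 2055:
October has 31 days, so 31 − 31 = 0 days remain after October 31, 2055; 600 − 0 = 600 left.
November 2055 has 30 days: 600 − 30 = 570 left.
December 2055 has 31 days: 570 − 31 = 539 left.
January 2056 has 31 days: 539 − 31 = 508 left.
February 2056 has 29 days (2056 is a leap year): 508 − 29 = 479 left.
March 2056 has 31 days: 479 − 31 = 448 left.
April 2056 has 30 days: 448 − 30 = 418 left.
May 2056 has 31 days: 418 − 31 = 387 left.
June 2056 has 30 days: 387 − 30 = 357 left.
July 2056 has 31 days: 357 − 31 = 326 left.
August 2056 has 31 days: 326 − 31 = 295 left.
September 2056 has 30 days: 295 − 30 = 265 left.
October 2056 has 31 days: 265 − 31 = 234 left.
November 2056 has 30 days: 234 − 30 = 204 left.
December 2056 has 31 days: 204 − 31 = 173 left.
January 2057 has 31 days: 173 − 31 = 142 left.
February 2057 has 28 days (2057 is not a leap year): 142 − 28 = 114 left.
March 2057 has 31 days: 114 − 31 = 83 left.
April 2057 has 30 days: 83 − 30 = 53 left.
May 2057 has 31 days: 53 − 31 = 22 left.
22 days into June 2057 → June 22, 2057.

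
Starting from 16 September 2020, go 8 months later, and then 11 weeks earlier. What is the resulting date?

February 28, 2021

Counting forward 8 months from September 16, 2020:
month 9 + 8 = 17, which is month 5 of year 2021 → May 2021.
Day 16 is valid in May, giving May 16, 2021.
Counting back 11 weeks (= 77 days) from May 16, 2021:
Going back 16 days from May 16, 2021 reaches the end of the previous month; 77 − 16 = 61 left.
April 2021 has 30 days: 61 − 30 = 31 left.
March 2021 has 31 days: 31 − 31 = 0 left.
February 2021 has 28 days; 28 − 0 = 28 → February 28, 2021.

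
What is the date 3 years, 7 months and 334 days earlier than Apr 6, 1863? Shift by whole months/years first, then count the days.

October 7, 1858

Going back 3 years, 7 months and 334 days from April 6, 1863: first the month/year part, then the days.
-3 years → 1860; month 4 − 7 = -3, which is month 9 of year 1859 → September 1859.
Day 6 is valid in September, giving September 6, 1859.
Now subtract 334 days from September 6, 1859.
Going back 6 days from September 6, 1859 reaches the end of the previous month; 334 − 6 = 328 left.
August 1859 has 31 days: 328 − 31 = 297 left.
July 1859 has 31 days: 297 − 31 = 266 left.
June 1859 has 30 days: 266 − 30 = 236 left.
May 1859 has 31 days: 236 − 31 = 205 left.
April 1859 has 30 days: 205 − 30 = 175 left.
March 1859 has 31 days: 175 − 31 = 144 left.
February 1859 has 28 days (1859 is not a leap year): 144 − 28 = 116 left.
January 1859 has 31 days: 116 − 31 = 85 left.
December 1858 has 31 days: 85 − 31 = 54 left.
November 1858 has 30 days: 54 − 30 = 24 left.
October 1858 has 31 days; 31 − 24 = 7 → October 7, 1858.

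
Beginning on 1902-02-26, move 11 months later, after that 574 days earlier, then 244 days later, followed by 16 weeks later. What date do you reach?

Advancing 11 months from February 26, 1902:
month 2 + 11 = 13, which is month 1 of year 1903 → January 1903.
Day 26 is valid in January, giving January 26, 1903.
Counting back 574 days from January 26, 1903:
Going back 26 days from January 26, 1903 reaches the end of the previous month; 574 − 26 = 548 left.
December 1902 has 31 days: 548 − 31 = 517 left.
November 1902 has 30 days: 517 − 30 = 487 left.
October 1902 has 31 days: 487 − 31 = 456 left.
September 1902 has 30 days: 456 − 30 = 426 left.
August 1902 has 31 days: 426 − 31 = 395 left.
July 1902 has 31 days: 395 − 31 = 364 left.
June 1902 has 30 days: 364 − 30 = 334 left.
May 1902 has 31 days: 334 − 31 = 303 left.
April 1902 has 30 days: 303 − 30 = 273 left.
March 1902 has 31 days: 273 − 31 = 242 left.
February 1902 has 28 days (1902 is not a leap year): 242 − 28 = 214 left.
January 1902 has 31 days: 214 − 31 = 183 left.
December 1901 has 31 days: 183 − 31 = 152 left.
November 1901 has 30 days: 152 − 30 = 122 left.
October 1901 has 31 days: 122 − 31 = 91 left.
September 1901 has 30 days: 91 − 30 = 61 left.
August 1901 has 31 days: 61 − 31 = 30 left.
July 1901 has 31 days; 31 − 30 = 1 → July 1, 1901.
Advancing 244 days from July 1, 1901:
July has 31 days, so 31 − 1 = 30 days remain after July 1, 1901; 244 − 30 = 214 left.
August 1901 has 31 days: 214 − 31 = 183 left.
September 1901 has 30 days: 183 − 30 = 153 left.
October 1901 has 31 days: 153 − 31 = 122 left.
November 1901 has 30 days: 122 − 30 = 92 left.
December 1901 has 31 days: 92 − 31 = 61 left.
January 1902 has 31 days: 61 − 31 = 30 left.
February 1902 has 28 days (1902 is not a leap year): 30 − 28 = 2 left.
2 days into March 1902 → March 2, 1902.
Advancing 16 weeks (= 112 days) from March 2, 1902:
March has 31 days, so 31 − 2 = 29 days remain after March 2, 1902; 112 − 29 = 83 left.
April 1902 has 30 days: 83 − 30 = 53 left.
May 1902 has 31 days: 53 − 31 = 22 left.
22 days into June 1902 → June 22, 1902.

June 22, 1902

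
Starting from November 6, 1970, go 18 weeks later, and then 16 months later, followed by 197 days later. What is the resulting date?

Advancing 18 weeks (= 126 days) from November 6, 1970:
November has 30 days, so 30 − 6 = 24 days remain after November 6, 1970; 126 − 24 = 102 left.
December 1970 has 31 days: 102 − 31 = 71 left.
January 1971 has 31 days: 71 − 31 = 40 left.
February 1971 has 28 days (1971 is not a leap year): 40 − 28 = 12 left.
12 days into March 1971 → March 12, 1971.
Adding 16 months from March 12, 1971:
month 3 + 16 = 19, which is month 7 of year 1972 → July 1972.
Day 12 is valid in July, giving July 12, 1972.
Counting forward 197 days from July 12, 1972:
July has 31 days, so 31 − 12 = 19 days remain after July 12, 1972; 197 − 19 = 178 left.
August 1972 has 31 days: 178 − 31 = 147 left.
September 1972 has 30 days: 147 − 30 = 117 left.
October 1972 has 31 days: 117 − 31 = 86 left.
November 1972 has 30 days: 86 − 30 = 56 left.
December 1972 has 31 days: 56 − 31 = 25 left.
25 days into January 1973 → January 25, 1973.

January 25, 1973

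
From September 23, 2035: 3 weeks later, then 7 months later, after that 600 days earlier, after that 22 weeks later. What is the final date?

February 23, 2035

Counting forward 3 weeks (= 21 days) from September 23, 2035:
September has 30 days, so 30 − 23 = 7 days remain after September 23, 2035; 21 − 7 = 14 left.
14 days into October 2035 → October 14, 2035.
Counting forward 7 months from October 14, 2035:
month 10 + 7 = 17, which is month 5 of year 2036 → May 2036.
Day 14 is valid in May, giving May 14, 2036.
Subtracting 600 days from May 14, 2036:
Going back 14 days from May 14, 2036 reaches the end of the previous month; 600 − 14 = 586 left.
April 2036 has 30 days: 586 − 30 = 556 left.
March 2036 has 31 days: 556 − 31 = 525 left.
February 2036 has 29 days (2036 is a leap year): 525 − 29 = 496 left.
January 2036 has 31 days: 496 − 31 = 465 left.
December 2035 has 31 days: 465 − 31 = 434 left.
November 2035 has 30 days: 434 − 30 = 404 left.
October 2035 has 31 days: 404 − 31 = 373 left.
September 2035 has 30 days: 373 − 30 = 343 left.
August 2035 has 31 days: 343 − 31 = 312 left.
July 2035 has 31 days: 312 − 31 = 281 left.
June 2035 has 30 days: 281 − 30 = 251 left.
May 2035 has 31 days: 251 − 31 = 220 left.
April 2035 has 30 days: 220 − 30 = 190 left.
March 2035 has 31 days: 190 − 31 = 159 left.
February 2035 has 28 days (2035 is not a leap year): 159 − 28 = 131 left.
January 2035 has 31 days: 131 − 31 = 100 left.
December 2034 has 31 days: 100 − 31 = 69 left.
November 2034 has 30 days: 69 − 30 = 39 left.
October 2034 has 31 days: 39 − 31 = 8 left.
September 2034 has 30 days; 30 − 8 = 22 → September 22, 2034.
Counting forward 22 weeks (= 154 days) from September 22, 2034:
September has 30 days, so 30 − 22 = 8 days remain after September 22, 2034; 154 − 8 = 146 left.
October 2034 has 31 days: 146 − 31 = 115 left.
November 2034 has 30 days: 115 − 30 = 85 left.
December 2034 has 31 days: 85 − 31 = 54 left.
January 2035 has 31 days: 54 − 31 = 23 left.
23 days into February 2035 → February 23, 2035.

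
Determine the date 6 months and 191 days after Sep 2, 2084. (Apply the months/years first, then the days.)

September 9, 2085

Adding 6 months and 191 days from September 2, 2084: first the month/year part, then the days.
month 9 + 6 = 15, which is month 3 of year 2085 → March 2085.
Day 2 is valid in March, giving March 2, 2085.
Now add 191 days from March 2, 2085.
March has 31 days, so 31 − 2 = 29 days remain after March 2, 2085; 191 − 29 = 162 left.
April 2085 has 30 days: 162 − 30 = 132 left.
May 2085 has 31 days: 132 − 31 = 101 left.
June 2085 has 30 days: 101 − 30 = 71 left.
July 2085 has 31 days: 71 − 31 = 40 left.
August 2085 has 31 days: 40 − 31 = 9 left.
9 days into September 2085 → September 9, 2085.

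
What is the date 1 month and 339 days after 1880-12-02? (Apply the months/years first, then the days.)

December 7, 1881

Advancing 1 month and 339 days from December 2, 1880: first the month/year part, then the days.
month 12 + 1 = 13, which is month 1 of year 1881 → January 1881.
Day 2 is valid in January, giving January 2, 1881.
Now add 339 days from January 2, 1881.
January has 31 days, so 31 − 2 = 29 days remain after January 2, 1881; 339 − 29 = 310 left.
February 1881 has 28 days (1881 is not a leap year): 310 − 28 = 282 left.
March 1881 has 31 days: 282 − 31 = 251 left.
April 1881 has 30 days: 251 − 30 = 221 left.
May 1881 has 31 days: 221 − 31 = 190 left.
June 1881 has 30 days: 190 − 30 = 160 left.
July 1881 has 31 days: 160 − 31 = 129 left.
August 1881 has 31 days: 129 − 31 = 98 left.
September 1881 has 30 days: 98 − 30 = 68 left.
October 1881 has 31 days: 68 − 31 = 37 left.
November 1881 has 30 days: 37 − 30 = 7 left.
7 days into December 1881 → December 7, 1881.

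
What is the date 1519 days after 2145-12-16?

Adding 1519 days from December 16, 2145.
December has 31 days, so 31 − 16 = 15 days remain after December 16, 2145; 1519 − 15 = 1504 left.
January 2146 has 31 days: 1504 − 31 = 1473 left.
February 2146 has 28 days (2146 is not a leap year): 1473 − 28 = 1445 left.
March 2146 has 31 days: 1445 − 31 = 1414 left.
April 2146 has 30 days: 1414 − 30 = 1384 left.
May 2146 has 31 days: 1384 − 31 = 1353 left.
June 2146 has 30 days: 1353 − 30 = 1323 left.
July 2146 has 31 days: 1323 − 31 = 1292 left.
August 2146 has 31 days: 1292 − 31 = 1261 left.
September 2146 has 30 days: 1261 − 30 = 1231 left.
October 2146 has 31 days: 1231 − 31 = 1200 left.
November 2146 has 30 days: 1200 − 30 = 1170 left.
December 2146 has 31 days: 1170 − 31 = 1139 left.
January 2147 has 31 days: 1139 − 31 = 1108 left.
February 2147 has 28 days (2147 is not a leap year): 1108 − 28 = 1080 left.
March 2147 has 31 days: 1080 − 31 = 1049 left.
April 2147 has 30 days: 1049 − 30 = 1019 left.
May 2147 has 31 days: 1019 − 31 = 988 left.
June 2147 has 30 days: 988 − 30 = 958 left.
July 2147 has 31 days: 958 − 31 = 927 left.
August 2147 has 31 days: 927 − 31 = 896 left.
September 2147 has 30 days: 896 − 30 = 866 left.
October 2147 has 31 days: 866 − 31 = 835 left.
November 2147 has 30 days: 835 − 30 = 805 left.
December 2147 has 31 days: 805 − 31 = 774 left.
January 2148 has 31 days: 774 − 31 = 743 left.
February 2148 has 29 days (2148 is a leap year): 743 − 29 = 714 left.
March 2148 has 31 days: 714 − 31 = 683 left.
April 2148 has 30 days: 683 − 30 = 653 left.
May 2148 has 31 days: 653 − 31 = 622 left.
June 2148 has 30 days: 622 − 30 = 592 left.
July 2148 has 31 days: 592 − 31 = 561 left.
August 2148 has 31 days: 561 − 31 = 530 left.
September 2148 has 30 days: 530 − 30 = 500 left.
October 2148 has 31 days: 500 − 31 = 469 left.
November 2148 has 30 days: 469 − 30 = 439 left.
December 2148 has 31 days: 439 − 31 = 408 left.
January 2149 has 31 days: 408 − 31 = 377 left.
February 2149 has 28 days (2149 is not a leap year): 377 − 28 = 349 left.
March 2149 has 31 days: 349 − 31 = 318 left.
April 2149 has 30 days: 318 − 30 = 288 left.
May 2149 has 31 days: 288 − 31 = 257 left.
June 2149 has 30 days: 257 − 30 = 227 left.
July 2149 has 31 days: 227 − 31 = 196 left.
August 2149 has 31 days: 196 − 31 = 165 left.
September 2149 has 30 days: 165 − 30 = 135 left.
October 2149 has 31 days: 135 − 31 = 104 left.
November 2149 has 30 days: 104 − 30 = 74 left.
December 2149 has 31 days: 74 − 31 = 43 left.
January 2150 has 31 days: 43 − 31 = 12 left.
12 days into February 2150 → February 12, 2150.

February 12, 2150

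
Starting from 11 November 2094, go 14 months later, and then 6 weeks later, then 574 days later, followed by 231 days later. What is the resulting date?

May 7, 2098

Counting forward 14 months from November 11, 2094:
month 11 + 14 = 25, which is month 1 of year 2096 → January 2096.
Day 11 is valid in January, giving January 11, 2096.
Counting forward 6 weeks (= 42 days) from January 11, 2096:
January has 31 days, so 31 − 11 = 20 days remain after January 11, 2096; 42 − 20 = 22 left.
22 days into February 2096 → February 22, 2096.
Counting forward 574 days from February 22, 2096:
February has 29 days, so 29 − 22 = 7 days remain after February 22, 2096; 574 − 7 = 567 left.
March 2096 has 31 days: 567 − 31 = 536 left.
April 2096 has 30 days: 536 − 30 = 506 left.
May 2096 has 31 days: 506 − 31 = 475 left.
June 2096 has 30 days: 475 − 30 = 445 left.
July 2096 has 31 days: 445 − 31 = 414 left.
August 2096 has 31 days: 414 − 31 = 383 left.
September 2096 has 30 days: 383 − 30 = 353 left.
October 2096 has 31 days: 353 − 31 = 322 left.
November 2096 has 30 days: 322 − 30 = 292 left.
December 2096 has 31 days: 292 − 31 = 261 left.
January 2097 has 31 days: 261 − 31 = 230 left.
February 2097 has 28 days (2097 is not a leap year): 230 − 28 = 202 left.
March 2097 has 31 days: 202 − 31 = 171 left.
April 2097 has 30 days: 171 − 30 = 141 left.
May 2097 has 31 days: 141 − 31 = 110 left.
June 2097 has 30 days: 110 − 30 = 80 left.
July 2097 has 31 days: 80 − 31 = 49 left.
August 2097 has 31 days: 49 − 31 = 18 left.
18 days into September 2097 → September 18, 2097.
Counting forward 231 days from September 18, 2097:
September has 30 days, so 30 − 18 = 12 days remain after September 18, 2097; 231 − 12 = 219 left.
October 2097 has 31 days: 219 − 31 = 188 left.
November 2097 has 30 days: 188 − 30 = 158 left.
December 2097 has 31 days: 158 − 31 = 127 left.
January 2098 has 31 days: 127 − 31 = 96 left.
February 2098 has 28 days (2098 is not a leap year): 96 − 28 = 68 left.
March 2098 has 31 days: 68 − 31 = 37 left.
April 2098 has 30 days: 37 − 30 = 7 left.
7 days into May 2098 → May 7, 2098.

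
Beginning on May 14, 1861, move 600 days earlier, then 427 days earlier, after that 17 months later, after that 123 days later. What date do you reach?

April 23, 1860

Counting back 600 days from May 14, 1861:
Going back 14 days from May 14, 1861 reaches the end of the previous month; 600 − 14 = 586 left.
April 1861 has 30 days: 586 − 30 = 556 left.
March 1861 has 31 days: 556 − 31 = 525 left.
February 1861 has 28 days (1861 is not a leap year): 525 − 28 = 497 left.
January 1861 has 31 days: 497 − 31 = 466 left.
December 1860 has 31 days: 466 − 31 = 435 left.
November 1860 has 30 days: 435 − 30 = 405 left.
October 1860 has 31 days: 405 − 31 = 374 left.
September 1860 has 30 days: 374 − 30 = 344 left.
August 1860 has 31 days: 344 − 31 = 313 left.
July 1860 has 31 days: 313 − 31 = 282 left.
June 1860 has 30 days: 282 − 30 = 252 left.
May 1860 has 31 days: 252 − 31 = 221 left.
April 1860 has 30 days: 221 − 30 = 191 left.
March 1860 has 31 days: 191 − 31 = 160 left.
February 1860 has 29 days (1860 is a leap year): 160 − 29 = 131 left.
January 1860 has 31 days: 131 − 31 = 100 left.
December 1859 has 31 days: 100 − 31 = 69 left.
November 1859 has 30 days: 69 − 30 = 39 left.
October 1859 has 31 days: 39 − 31 = 8 left.
September 1859 has 30 days; 30 − 8 = 22 → September 22, 1859.
Subtracting 427 days from September 22, 1859:
Going back 22 days from September 22, 1859 reaches the end of the previous month; 427 − 22 = 405 left.
August 1859 has 31 days: 405 − 31 = 374 left.
July 1859 has 31 days: 374 − 31 = 343 left.
June 1859 has 30 days: 343 − 30 = 313 left.
May 1859 has 31 days: 313 − 31 = 282 left.
April 1859 has 30 days: 282 − 30 = 252 left.
March 1859 has 31 days: 252 − 31 = 221 left.
February 1859 has 28 days (1859 is not a leap year): 221 − 28 = 193 left.
January 1859 has 31 days: 193 − 31 = 162 left.
December 1858 has 31 days: 162 − 31 = 131 left.
November 1858 has 30 days: 131 − 30 = 101 left.
October 1858 has 31 days: 101 − 31 = 70 left.
September 1858 has 30 days: 70 − 30 = 40 left.
August 1858 has 31 days: 40 − 31 = 9 left.
July 1858 has 31 days; 31 − 9 = 22 → July 22, 1858.
Adding 17 months from July 22, 1858:
month 7 + 17 = 24, which is month 12 of year 1859 → December 1859.
Day 22 is valid in December, giving December 22, 1859.
Adding 123 days from December 22, 1859:
December has 31 days, so 31 − 22 = 9 days remain after December 22, 1859; 123 − 9 = 114 left.
January 1860 has 31 days: 114 − 31 = 83 left.
February 1860 has 29 days (1860 is a leap year): 83 − 29 = 54 left.
March 1860 has 31 days: 54 − 31 = 23 left.
23 days into April 1860 → April 23, 1860.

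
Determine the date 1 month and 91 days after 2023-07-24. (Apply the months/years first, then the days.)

Adding 1 month and 91 days from July 24, 2023: first the month/year part, then the days.
month 7 + 1 = 8 → August 2023.
Day 24 is valid in August, giving August 24, 2023.
Now add 91 days from August 24, 2023.
August has 31 days, so 31 − 24 = 7 days remain after August 24, 2023; 91 − 7 = 84 left.
September 2023 has 30 days: 84 − 30 = 54 left.
October 2023 has 31 days: 54 − 31 = 23 left.
23 days into November 2023 → November 23, 2023.

November 23, 2023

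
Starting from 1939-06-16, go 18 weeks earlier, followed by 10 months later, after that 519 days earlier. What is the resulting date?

Counting back 18 weeks (= 126 days) from June 16, 1939:
Going back 16 days from June 16, 1939 reaches the end of the previous month; 126 − 16 = 110 left.
May 1939 has 31 days: 110 − 31 = 79 left.
April 1939 has 30 days: 79 − 30 = 49 left.
March 1939 has 31 days: 49 − 31 = 18 left.
February 1939 has 28 days; 28 − 18 = 10 → February 10, 1939.
Advancing 10 months from February 10, 1939:
month 2 + 10 = 12 → December 1939.
Day 10 is valid in December, giving December 10, 1939.
Subtracting 519 days from December 10, 1939:
Going back 10 days from December 10, 1939 reaches the end of the previous month; 519 − 10 = 509 left.
November 1939 has 30 days: 509 − 30 = 479 left.
October 1939 has 31 days: 479 − 31 = 448 left.
September 1939 has 30 days: 448 − 30 = 418 left.
August 1939 has 31 days: 418 − 31 = 387 left.
July 1939 has 31 days: 387 − 31 = 356 left.
June 1939 has 30 days: 356 − 30 = 326 left.
May 1939 has 31 days: 326 − 31 = 295 left.
April 1939 has 30 days: 295 − 30 = 265 left.
March 1939 has 31 days: 265 − 31 = 234 left.
February 1939 has 28 days (1939 is not a leap year): 234 − 28 = 206 left.
January 1939 has 31 days: 206 − 31 = 175 left.
December 1938 has 31 days: 175 − 31 = 144 left.
November 1938 has 30 days: 144 − 30 = 114 left.
October 1938 has 31 days: 114 − 31 = 83 left.
September 1938 has 30 days: 83 − 30 = 53 left.
August 1938 has 31 days: 53 − 31 = 22 left.
July 1938 has 31 days; 31 − 22 = 9 → July 9, 1938.

July 9, 1938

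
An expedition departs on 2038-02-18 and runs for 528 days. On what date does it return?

Counting forward 528 days from February 18, 2038.
February has 28 days, so 28 − 18 = 10 days remain after February 18, 2038; 528 − 10 = 518 left.
March 2038 has 31 days: 518 − 31 = 487 left.
April 2038 has 30 days: 487 − 30 = 457 left.
May 2038 has 31 days: 457 − 31 = 426 left.
June 2038 has 30 days: 426 − 30 = 396 left.
July 2038 has 31 days: 396 − 31 = 365 left.
August 2038 has 31 days: 365 − 31 = 334 left.
September 2038 has 30 days: 334 − 30 = 304 left.
October 2038 has 31 days: 304 − 31 = 273 left.
November 2038 has 30 days: 273 − 30 = 243 left.
December 2038 has 31 days: 243 − 31 = 212 left.
January 2039 has 31 days: 212 − 31 = 181 left.
February 2039 has 28 days (2039 is not a leap year): 181 − 28 = 153 left.
March 2039 has 31 days: 153 − 31 = 122 left.
April 2039 has 30 days: 122 − 30 = 92 left.
May 2039 has 31 days: 92 − 31 = 61 left.
June 2039 has 30 days: 61 − 30 = 31 left.
31 days into July 2039 → July 31, 2039.

July 31, 2039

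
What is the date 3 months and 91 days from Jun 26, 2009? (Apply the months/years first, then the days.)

December 26, 2009

Counting forward 3 months and 91 days from June 26, 2009: first the month/year part, then the days.
month 6 + 3 = 9 → September 2009.
Day 26 is valid in September, giving September 26, 2009.
Now add 91 days from September 26, 2009.
September has 30 days, so 30 − 26 = 4 days remain after September 26, 2009; 91 − 4 = 87 left.
October 2009 has 31 days: 87 − 31 = 56 left.
November 2009 has 30 days: 56 − 30 = 26 left.
26 days into December 2009 → December 26, 2009.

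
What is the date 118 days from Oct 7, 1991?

February 2, 1992

Counting forward 118 days from October 7, 1991.
October has 31 days, so 31 − 7 = 24 days remain after October 7, 1991; 118 − 24 = 94 left.
November 1991 has 30 days: 94 − 30 = 64 left.
December 1991 has 31 days: 64 − 31 = 33 left.
January 1992 has 31 days: 33 − 31 = 2 left.
2 days into February 1992 → February 2, 1992.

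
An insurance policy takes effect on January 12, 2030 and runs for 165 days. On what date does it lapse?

June 26, 2030

Advancing 165 days from January 12, 2030.
January has 31 days, so 31 − 12 = 19 days remain after January 12, 2030; 165 − 19 = 146 left.
February 2030 has 28 days (2030 is not a leap year): 146 − 28 = 118 left.
March 2030 has 31 days: 118 − 31 = 87 left.
April 2030 has 30 days: 87 − 30 = 57 left.
May 2030 has 31 days: 57 − 31 = 26 left.
26 days into June 2030 → June 26, 2030.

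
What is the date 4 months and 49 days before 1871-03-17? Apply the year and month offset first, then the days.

Subtracting 4 months and 49 days from March 17, 1871: first the month/year part, then the days.
month 3 − 4 = -1, which is month 11 of year 1870 → November 1870.
Day 17 is valid in November, giving November 17, 1870.
Now subtract 49 days from November 17, 1870.
Going back 17 days from November 17, 1870 reaches the end of the previous month; 49 − 17 = 32 left.
October 1870 has 31 days: 32 − 31 = 1 left.
September 1870 has 30 days; 30 − 1 = 29 → September 29, 1870.

September 29, 1870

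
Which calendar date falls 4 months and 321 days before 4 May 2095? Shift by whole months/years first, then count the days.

Subtracting 4 months and 321 days from May 4, 2095: first the month/year part, then the days.
month 5 − 4 = 1 → January 2095.
Day 4 is valid in January, giving January 4, 2095.
Now subtract 321 days from January 4, 2095.
Going back 4 days from January 4, 2095 reaches the end of the previous month; 321 − 4 = 317 left.
December 2094 has 31 days: 317 − 31 = 286 left.
November 2094 has 30 days: 286 − 30 = 256 left.
October 2094 has 31 days: 256 − 31 = 225 left.
September 2094 has 30 days: 225 − 30 = 195 left.
August 2094 has 31 days: 195 − 31 = 164 left.
July 2094 has 31 days: 164 − 31 = 133 left.
June 2094 has 30 days: 133 − 30 = 103 left.
May 2094 has 31 days: 103 − 31 = 72 left.
April 2094 has 30 days: 72 − 30 = 42 left.
March 2094 has 31 days: 42 − 31 = 11 left.
February 2094 has 28 days; 28 − 11 = 17 → February 17, 2094.

February 17, 2094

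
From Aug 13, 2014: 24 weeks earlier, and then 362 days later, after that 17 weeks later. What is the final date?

Going back 24 weeks (= 168 days) from August 13, 2014:
Going back 13 days from August 13, 2014 reaches the end of the previous month; 168 − 13 = 155 left.
July 2014 has 31 days: 155 − 31 = 124 left.
June 2014 has 30 days: 124 − 30 = 94 left.
May 2014 has 31 days: 94 − 31 = 63 left.
April 2014 has 30 days: 63 − 30 = 33 left.
March 2014 has 31 days: 33 − 31 = 2 left.
February 2014 has 28 days; 28 − 2 = 26 → February 26, 2014.
Counting forward 362 days from February 26, 2014:
February has 28 days, so 28 − 26 = 2 days remain after February 26, 2014; 362 − 2 = 360 left.
March 2014 has 31 days: 360 − 31 = 329 left.
April 2014 has 30 days: 329 − 30 = 299 left.
May 2014 has 31 days: 299 − 31 = 268 left.
June 2014 has 30 days: 268 − 30 = 238 left.
July 2014 has 31 days: 238 − 31 = 207 left.
August 2014 has 31 days: 207 − 31 = 176 left.
September 2014 has 30 days: 176 − 30 = 146 left.
October 2014 has 31 days: 146 − 31 = 115 left.
November 2014 has 30 days: 115 − 30 = 85 left.
December 2014 has 31 days: 85 − 31 = 54 left.
January 2015 has 31 days: 54 − 31 = 23 left.
23 days into February 2015 → February 23, 2015.
Advancing 17 weeks (= 119 days) from February 23, 2015:
February has 28 days, so 28 − 23 = 5 days remain after February 23, 2015; 119 − 5 = 114 left.
March 2015 has 31 days: 114 − 31 = 83 left.
April 2015 has 30 days: 83 − 30 = 53 left.
May 2015 has 31 days: 53 − 31 = 22 left.
22 days into June 2015 → June 22, 2015.

June 22, 2015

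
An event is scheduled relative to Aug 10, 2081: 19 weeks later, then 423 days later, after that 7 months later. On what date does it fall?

Counting forward 19 weeks (= 133 days) from August 10, 2081:
August has 31 days, so 31 − 10 = 21 days remain after August 10, 2081; 133 − 21 = 112 left.
September 2081 has 30 days: 112 − 30 = 82 left.
October 2081 has 31 days: 82 − 31 = 51 left.
November 2081 has 30 days: 51 − 30 = 21 left.
21 days into December 2081 → December 21, 2081.
Counting forward 423 days from December 21, 2081:
December has 31 days, so 31 − 21 = 10 days remain after December 21, 2081; 423 − 10 = 413 left.
January 2082 has 31 days: 413 − 31 = 382 left.
February 2082 has 28 days (2082 is not a leap year): 382 − 28 = 354 left.
March 2082 has 31 days: 354 − 31 = 323 left.
April 2082 has 30 days: 323 − 30 = 293 left.
May 2082 has 31 days: 293 − 31 = 262 left.
June 2082 has 30 days: 262 − 30 = 232 left.
July 2082 has 31 days: 232 − 31 = 201 left.
August 2082 has 31 days: 201 − 31 = 170 left.
September 2082 has 30 days: 170 − 30 = 140 left.
October 2082 has 31 days: 140 − 31 = 109 left.
November 2082 has 30 days: 109 − 30 = 79 left.
December 2082 has 31 days: 79 − 31 = 48 left.
January 2083 has 31 days: 48 − 31 = 17 left.
17 days into February 2083 → February 17, 2083.
Advancing 7 months from February 17, 2083:
month 2 + 7 = 9 → September 2083.
Day 17 is valid in September, giving September 17, 2083.

September 17, 2083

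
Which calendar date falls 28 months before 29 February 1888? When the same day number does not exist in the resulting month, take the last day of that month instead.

October 29, 1885

Counting back 28 months from February 29, 1888.
month 2 − 28 = -26, which is month 10 of year 1885 → October 1885.
Day 29 is valid in October, giving October 29, 1885.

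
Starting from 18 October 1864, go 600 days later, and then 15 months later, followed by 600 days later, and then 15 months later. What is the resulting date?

Advancing 600 days from October 18, 1864:
October has 31 days, so 31 − 18 = 13 days remain after October 18, 1864; 600 − 13 = 587 left.
November 1864 has 30 days: 587 − 30 = 557 left.
December 1864 has 31 days: 557 − 31 = 526 left.
January 1865 has 31 days: 526 − 31 = 495 left.
February 1865 has 28 days (1865 is not a leap year): 495 − 28 = 467 left.
March 1865 has 31 days: 467 − 31 = 436 left.
April 1865 has 30 days: 436 − 30 = 406 left.
May 1865 has 31 days: 406 − 31 = 375 left.
June 1865 has 30 days: 375 − 30 = 345 left.
July 1865 has 31 days: 345 − 31 = 314 left.
August 1865 has 31 days: 314 − 31 = 283 left.
September 1865 has 30 days: 283 − 30 = 253 left.
October 1865 has 31 days: 253 − 31 = 222 left.
November 1865 has 30 days: 222 − 30 = 192 left.
December 1865 has 31 days: 192 − 31 = 161 left.
January 1866 has 31 days: 161 − 31 = 130 left.
February 1866 has 28 days (1866 is not a leap year): 130 − 28 = 102 left.
March 1866 has 31 days: 102 − 31 = 71 left.
April 1866 has 30 days: 71 − 30 = 41 left.
May 1866 has 31 days: 41 − 31 = 10 left.
10 days into June 1866 → June 10, 1866.
Advancing 15 months from June 10, 1866:
month 6 + 15 = 21, which is month 9 of year 1867 → September 1867.
Day 10 is valid in September, giving September 10, 1867.
Counting forward 600 days from September 10, 1867:
September has 30 days, so 30 − 10 = 20 days remain after September 10, 1867; 600 − 20 = 580 left.
October 1867 has 31 days: 580 − 31 = 549 left.
November 1867 has 30 days: 549 − 30 = 519 left.
December 1867 has 31 days: 519 − 31 = 488 left.
January 1868 has 31 days: 488 − 31 = 457 left.
February 1868 has 29 days (1868 is a leap year): 457 − 29 = 428 left.
March 1868 has 31 days: 428 − 31 = 397 left.
April 1868 has 30 days: 397 − 30 = 367 left.
May 1868 has 31 days: 367 − 31 = 336 left.
June 1868 has 30 days: 336 − 30 = 306 left.
July 1868 has 31 days: 306 − 31 = 275 left.
August 1868 has 31 days: 275 − 31 = 244 left.
September 1868 has 30 days: 244 − 30 = 214 left.
October 1868 has 31 days: 214 − 31 = 183 left.
November 1868 has 30 days: 183 − 30 = 153 left.
December 1868 has 31 days: 153 − 31 = 122 left.
January 1869 has 31 days: 122 − 31 = 91 left.
February 1869 has 28 days (1869 is not a leap year): 91 − 28 = 63 left.
March 1869 has 31 days: 63 − 31 = 32 left.
April 1869 has 30 days: 32 − 30 = 2 left.
2 days into May 1869 → May 2, 1869.
Adding 15 months from May 2, 1869:
month 5 + 15 = 20, which is month 8 of year 1870 → August 1870.
Day 2 is valid in August, giving August 2, 1870.

August 2, 1870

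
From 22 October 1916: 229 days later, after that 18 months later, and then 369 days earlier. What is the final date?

December 4, 1917

Advancing 229 days from October 22, 1916:
October has 31 days, so 31 − 22 = 9 days remain after October 22, 1916; 229 − 9 = 220 left.
November 1916 has 30 days: 220 − 30 = 190 left.
December 1916 has 31 days: 190 − 31 = 159 left.
January 1917 has 31 days: 159 − 31 = 128 left.
February 1917 has 28 days (1917 is not a leap year): 128 − 28 = 100 left.
March 1917 has 31 days: 100 − 31 = 69 left.
April 1917 has 30 days: 69 − 30 = 39 left.
May 1917 has 31 days: 39 − 31 = 8 left.
8 days into June 1917 → June 8, 1917.
Counting forward 18 months from June 8, 1917:
month 6 + 18 = 24, which is month 12 of year 1918 → December 1918.
Day 8 is valid in December, giving December 8, 1918.
Subtracting 369 days from December 8, 1918:
Going back 8 days from December 8, 1918 reaches the end of the previous month; 369 − 8 = 361 left.
November 1918 has 30 days: 361 − 30 = 331 left.
October 1918 has 31 days: 331 − 31 = 300 left.
September 1918 has 30 days: 300 − 30 = 270 left.
August 1918 has 31 days: 270 − 31 = 239 left.
July 1918 has 31 days: 239 − 31 = 208 left.
June 1918 has 30 days: 208 − 30 = 178 left.
May 1918 has 31 days: 178 − 31 = 147 left.
April 1918 has 30 days: 147 − 30 = 117 left.
March 1918 has 31 days: 117 − 31 = 86 left.
February 1918 has 28 days (1918 is not a leap year): 86 − 28 = 58 left.
January 1918 has 31 days: 58 − 31 = 27 left.
December 1917 has 31 days; 31 − 27 = 4 → December 4, 1917.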